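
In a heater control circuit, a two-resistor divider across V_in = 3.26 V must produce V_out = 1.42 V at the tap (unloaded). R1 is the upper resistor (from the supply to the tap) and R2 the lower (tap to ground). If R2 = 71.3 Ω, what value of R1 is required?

The divider ratio is R2/(R1+R2) = 1.42/3.26 = 0.4356.
R1 = R2·(1/k − 1) = 71.3 × 1.296 = 92.39 Ω.

R1 ≈ 92.4 Ω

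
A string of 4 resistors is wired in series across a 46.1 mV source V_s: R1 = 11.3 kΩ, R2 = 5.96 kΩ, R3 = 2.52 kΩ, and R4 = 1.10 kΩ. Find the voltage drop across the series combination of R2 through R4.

V ≈ 21.2 mV

Total series resistance ΣR = 11.3 + 5.96 + 2.52 + 1.10 = 20.88 kΩ.
R_{R2..R4} = 5.96 + 2.52 + 1.10 = 9.580 kΩ.
By the voltage-divider rule, V = 46.1 × 9.580/20.88 = 21.15 mV.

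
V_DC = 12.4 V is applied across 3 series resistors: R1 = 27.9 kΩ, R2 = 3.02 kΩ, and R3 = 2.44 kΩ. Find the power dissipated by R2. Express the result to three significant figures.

ΣR = 33.36 kΩ → I = 12.4/33.36 = 0.3717 mA.
V(R2) = I·R = 1.123 V; P = V·I = 1.123 × 0.3717 = 0.4173 mW.

P ≈ 0.417 mW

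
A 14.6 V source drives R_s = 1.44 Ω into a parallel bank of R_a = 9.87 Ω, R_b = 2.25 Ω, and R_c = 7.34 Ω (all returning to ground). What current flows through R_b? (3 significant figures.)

I ≈ 3.27 A

Combine the parallel branches: R_p = (1/9.87 + 1/2.25 + 1/7.34)⁻¹ = 1.466 Ω.
Node voltage V_A = V_s · R_p/(R_s + R_p) = 14.6 × 0.5045 = 7.366 V.
Branch current I = V_A/R_b = 7.366/2.25 = 3.274 A.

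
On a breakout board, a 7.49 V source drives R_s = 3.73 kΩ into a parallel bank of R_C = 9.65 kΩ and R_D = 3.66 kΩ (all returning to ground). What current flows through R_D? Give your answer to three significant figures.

Parallel bank: R_p = 1/(1/9.65 + 1/3.66) = 2.654 kΩ.
V_A by voltage divider: V_A = 7.49 × 2.654/(3.73 + 2.654) = 3.113 V.
Branch current I = V_A/R_D = 3.113/3.66 = 0.8507 mA.
(Check via current divider: I_total = 1.173 mA; share G_k/ΣG = 0.7250 → same result.)

I ≈ 0.851 mA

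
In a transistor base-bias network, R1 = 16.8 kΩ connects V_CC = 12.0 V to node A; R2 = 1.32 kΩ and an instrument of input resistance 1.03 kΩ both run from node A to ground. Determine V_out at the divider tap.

V_out ≈ 0.399 V

First combine the lower leg with the load: R2 ‖ R_L = 0.5786 kΩ.
Now apply the divider: V_out = 12.0 × 0.03329 = 0.3995 V.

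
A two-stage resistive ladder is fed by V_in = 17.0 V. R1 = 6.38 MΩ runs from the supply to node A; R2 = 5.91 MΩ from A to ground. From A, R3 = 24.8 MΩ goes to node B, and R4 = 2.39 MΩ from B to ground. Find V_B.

Node A sees R2 in parallel with the series input of stage 2, R3 + R4 = 27.19 MΩ.
Effective lower resistance at A: R2 ‖ 27.19 = 4.855 MΩ.
First divider: V_A = V_in · 4.855/(6.38 + 4.855) = 7.346 V.
Then the unloaded second divider: V_B = V_A × R4/(R3+R4) = 7.346 × 0.08790 = 0.6457 V.

V_B ≈ 0.646 V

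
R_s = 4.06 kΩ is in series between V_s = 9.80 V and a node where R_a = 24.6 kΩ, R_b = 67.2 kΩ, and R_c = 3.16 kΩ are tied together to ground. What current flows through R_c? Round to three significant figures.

I ≈ 1.24 mA

Equivalent of the parallel group: R_p = 2.688 kΩ.
Node voltage V_A = V_s · R_p/(R_s + R_p) = 9.80 × 0.3984 = 3.904 V.
Branch current I = V_A/R_c = 3.904/3.16 = 1.235 mA.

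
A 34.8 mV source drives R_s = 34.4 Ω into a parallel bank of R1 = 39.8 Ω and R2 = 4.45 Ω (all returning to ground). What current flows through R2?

Parallel bank: R_p = 1/(1/39.8 + 1/4.45) = 4.002 Ω.
V_A by voltage divider: V_A = 34.8 × 4.002/(34.4 + 4.002) = 3.627 mV.
Branch current I = V_A/R2 = 3.627/4.45 = 0.8151 mA.
(Check via current divider: I_total = 0.9062 mA; share G_k/ΣG = 0.8994 → same result.)

I ≈ 0.815 mA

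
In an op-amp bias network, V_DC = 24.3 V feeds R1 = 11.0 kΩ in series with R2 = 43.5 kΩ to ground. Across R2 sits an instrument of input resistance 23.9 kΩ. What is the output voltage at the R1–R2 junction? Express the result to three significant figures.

The load sits in parallel with R2, giving an effective lower resistance R2' = R2·R_L/(R2+R_L) = 15.43 kΩ.
Then V_out = V_DC · R2'/(R1 + R2') = 24.3 × 15.43/26.43 = 14.18 V.
(Unloaded it would be 19.4 V; the load pulls it down.)

V_out ≈ 14.2 V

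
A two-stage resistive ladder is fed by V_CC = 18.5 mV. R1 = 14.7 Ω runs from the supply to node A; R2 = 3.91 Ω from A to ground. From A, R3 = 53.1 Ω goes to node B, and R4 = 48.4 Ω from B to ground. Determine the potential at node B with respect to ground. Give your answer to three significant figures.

V_B ≈ 1.80 mV

Looking into the second stage from A: R3 + R4 = 101.5 Ω appears in parallel with R2.
Effective lower resistance at A: R2 ‖ 101.5 = 3.765 Ω.
V_A = 18.5 × 3.765/(14.7 + 3.765) = 3.772 mV.
Then the unloaded second divider: V_B = V_A × R4/(R3+R4) = 3.772 × 0.4768 = 1.799 mV.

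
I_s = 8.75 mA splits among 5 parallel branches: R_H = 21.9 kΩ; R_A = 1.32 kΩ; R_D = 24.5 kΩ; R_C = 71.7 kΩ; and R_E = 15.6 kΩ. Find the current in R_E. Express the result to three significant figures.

I ≈ 0.608 mA

ΣG = 1/21.9 + 1/1.32 + 1/24.5 + 1/71.7 + 1/15.6 = 0.9221.
Current divider: I(R_E) = I_s · G_k/ΣG = 8.75 × (0.06410/0.9221) = 8.75 × 0.06952 = 0.6083 mA.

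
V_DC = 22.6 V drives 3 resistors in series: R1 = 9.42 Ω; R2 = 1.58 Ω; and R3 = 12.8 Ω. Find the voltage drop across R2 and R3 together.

ΣR = 9.42 + 1.58 + 12.8 = 23.80 Ω.
R_{R2..R3} = 1.58 + 12.8 = 14.38 Ω.
By the voltage-divider rule, V = 22.6 × 14.38/23.80 = 13.65 V.

V ≈ 13.7 V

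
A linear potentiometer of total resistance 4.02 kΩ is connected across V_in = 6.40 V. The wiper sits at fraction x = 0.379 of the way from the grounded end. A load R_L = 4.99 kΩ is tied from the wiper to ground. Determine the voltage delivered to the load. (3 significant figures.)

V_out ≈ 2.04 V

The pot divides into 2.496 kΩ above the wiper and 1.524 kΩ below.
R_L loads the lower segment: effective lower R = 1.167 kΩ.
V_out = 6.40 × 1.167/(2.496 + 1.167) = 2.039 V.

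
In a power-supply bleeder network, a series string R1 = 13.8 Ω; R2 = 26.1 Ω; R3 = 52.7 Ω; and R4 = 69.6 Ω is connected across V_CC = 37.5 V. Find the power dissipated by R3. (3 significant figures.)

The common current is I = 37.5/162.2 = 0.2312 A.
V(R3) = I·R = 12.18 V; P = V·I = 12.18 × 0.2312 = 2.817 W.

P ≈ 2.82 W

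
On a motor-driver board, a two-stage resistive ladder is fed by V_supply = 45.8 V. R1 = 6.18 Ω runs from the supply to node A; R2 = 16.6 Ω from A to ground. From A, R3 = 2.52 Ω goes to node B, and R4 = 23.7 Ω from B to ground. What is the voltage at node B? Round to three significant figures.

V_B ≈ 25.7 V

Node A sees R2 in parallel with the series input of stage 2, R3 + R4 = 26.22 Ω.
Effective lower resistance at A: R2 ‖ 26.22 = 10.16 Ω.
So V_A = 45.8 × 0.6219 = 28.48 V.
Stage 2 is unloaded, so V_B = V_A · R4/(R3+R4) = 28.48 × 23.7/26.22 = 25.75 V.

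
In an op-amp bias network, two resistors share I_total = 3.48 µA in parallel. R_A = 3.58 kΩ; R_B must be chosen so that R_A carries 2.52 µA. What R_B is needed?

R_B ≈ 9.40 kΩ

The fraction through R_A equals R_B/(R_A+R_B).
2.52/3.48 = R_B/(R_A + R_B) → R_B = R_A · (0.7241)/(1 − 0.7241) = 3.58 × 2.625 = 9.398 kΩ.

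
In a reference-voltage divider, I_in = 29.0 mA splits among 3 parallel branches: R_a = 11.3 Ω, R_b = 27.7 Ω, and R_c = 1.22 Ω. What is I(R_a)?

I ≈ 2.72 mA

Conductances: ΣG = 1/11.3 + 1/27.7 + 1/1.22 = 0.9443 (1/Ω).
R_a takes the fraction G_k/ΣG = 0.08850/0.9443 = 0.09372, so I = 29.0 × 0.09372 = 2.718 mA.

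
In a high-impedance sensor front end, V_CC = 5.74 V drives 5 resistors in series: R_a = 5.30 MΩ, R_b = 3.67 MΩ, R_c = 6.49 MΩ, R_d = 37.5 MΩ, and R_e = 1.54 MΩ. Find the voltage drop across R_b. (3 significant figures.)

V ≈ 0.387 V

Series total: ΣR = 5.30 + 3.67 + 6.49 + 37.5 + 1.54 = 54.50 MΩ.
V = V_CC · R/ΣR = 5.74 × 0.06734 = 0.3865 V.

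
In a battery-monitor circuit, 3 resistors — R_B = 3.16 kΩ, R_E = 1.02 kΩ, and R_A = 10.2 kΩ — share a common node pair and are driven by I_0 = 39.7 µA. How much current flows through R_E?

Total conductance ΣG = 1/3.16 + 1/1.02 + 1/10.2 = 1.395 (units of 1/kΩ).
Current divider: I(R_E) = I_0 · G_k/ΣG = 39.7 × (0.9804/1.395) = 39.7 × 0.7028 = 27.90 µA.

I ≈ 27.9 µA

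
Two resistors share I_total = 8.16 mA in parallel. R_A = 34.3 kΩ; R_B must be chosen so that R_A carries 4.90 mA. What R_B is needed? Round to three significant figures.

R_B ≈ 51.6 kΩ

In a two-way split, I_A/I_total = R_B/(R_A + R_B).
4.90/8.16 = R_B/(R_A + R_B) → R_B = R_A · (0.6005)/(1 − 0.6005) = 34.3 × 1.503 = 51.56 kΩ.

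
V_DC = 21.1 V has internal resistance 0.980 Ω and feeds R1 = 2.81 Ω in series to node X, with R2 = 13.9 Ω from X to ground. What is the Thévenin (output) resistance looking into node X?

R1' = 0.980 + 2.81 = 3.790 Ω (source resistance + R1).
Looking into X with the source shorted: R_th = R1'·R2/(R1'+R2) = 3.790 × 13.9/17.69 = 2.978 Ω.

R_th ≈ 2.98 Ω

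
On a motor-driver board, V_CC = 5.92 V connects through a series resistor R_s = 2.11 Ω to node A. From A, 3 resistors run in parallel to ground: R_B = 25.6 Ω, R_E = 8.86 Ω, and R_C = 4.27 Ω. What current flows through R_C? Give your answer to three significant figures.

I ≈ 0.764 A

Equivalent of the parallel group: R_p = 2.590 Ω.
Node voltage V_A = V_CC · R_p/(R_s + R_p) = 5.92 × 0.5511 = 3.262 V.
I(R_C) = V_A / R_C = 3.262/4.27 = 0.7640 A.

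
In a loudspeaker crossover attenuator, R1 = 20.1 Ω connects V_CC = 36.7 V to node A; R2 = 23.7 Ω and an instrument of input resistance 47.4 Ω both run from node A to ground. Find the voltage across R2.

First combine the lower leg with the load: R2 ‖ R_L = 15.80 Ω.
Then V_out = V_CC · R2'/(R1 + R2') = 36.7 × 15.80/35.90 = 16.15 V.

V_out ≈ 16.2 V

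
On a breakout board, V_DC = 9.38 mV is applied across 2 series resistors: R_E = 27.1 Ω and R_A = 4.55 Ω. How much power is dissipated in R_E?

The common current is I = 9.38/31.65 = 0.2964 mA.
V(R_E) = I·R = 8.032 mV; P = V·I = 8.032 × 0.2964 = 2.380 µW.

P ≈ 2.38 µW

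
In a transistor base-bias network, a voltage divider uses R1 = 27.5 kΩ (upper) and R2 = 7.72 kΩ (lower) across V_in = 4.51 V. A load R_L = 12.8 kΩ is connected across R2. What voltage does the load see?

V_out ≈ 0.672 V

R2 ‖ R_L = (7.72 × 12.8)/(7.72 + 12.8) = 4.816 kΩ.
Voltage divider with the loaded lower leg: V_out = 4.51 × 4.816/(27.5 + 4.816) = 4.51 × 0.1490 = 0.6721 V.
(Unloaded it would be 0.989 V; the load pulls it down.)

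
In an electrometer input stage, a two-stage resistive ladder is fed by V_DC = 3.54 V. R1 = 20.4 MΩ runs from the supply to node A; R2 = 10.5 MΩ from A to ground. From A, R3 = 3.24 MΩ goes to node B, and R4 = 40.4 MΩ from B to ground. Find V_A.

Node A sees R2 in parallel with the series input of stage 2, R3 + R4 = 43.64 MΩ.
Effective lower resistance at A: R2 ‖ 43.64 = 8.464 MΩ.
So V_A = 3.54 × 0.2932 = 1.038 V.

V_A ≈ 1.04 V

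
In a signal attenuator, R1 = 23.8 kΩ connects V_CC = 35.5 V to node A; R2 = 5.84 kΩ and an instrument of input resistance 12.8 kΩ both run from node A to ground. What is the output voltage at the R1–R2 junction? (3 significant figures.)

V_out ≈ 5.12 V

R2 ‖ R_L = (5.84 × 12.8)/(5.84 + 12.8) = 4.010 kΩ.
Voltage divider with the loaded lower leg: V_out = 35.5 × 4.010/(23.8 + 4.010) = 35.5 × 0.1442 = 5.119 V.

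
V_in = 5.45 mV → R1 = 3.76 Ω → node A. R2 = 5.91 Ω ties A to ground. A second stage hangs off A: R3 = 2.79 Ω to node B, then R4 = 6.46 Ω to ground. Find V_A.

Node A sees R2 in parallel with the series input of stage 2, R3 + R4 = 9.250 Ω.
R2 ‖ (R3+R4) = 3.606 Ω.
V_A = 5.45 × 3.606/(3.76 + 3.606) = 2.668 mV.

V_A ≈ 2.67 mV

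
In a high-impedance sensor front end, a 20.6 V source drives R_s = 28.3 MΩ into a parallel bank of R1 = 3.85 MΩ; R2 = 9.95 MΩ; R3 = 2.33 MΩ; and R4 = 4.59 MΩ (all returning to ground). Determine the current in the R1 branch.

Combine the parallel branches: R_p = (1/3.85 + 1/9.95 + 1/2.33 + 1/4.59)⁻¹ = 0.9928 MΩ.
Node voltage V_A = V_in · R_p/(R_s + R_p) = 20.6 × 0.03389 = 0.6982 V.
I(R1) = V_A / R1 = 0.6982/3.85 = 0.1813 µA.

I ≈ 0.181 µA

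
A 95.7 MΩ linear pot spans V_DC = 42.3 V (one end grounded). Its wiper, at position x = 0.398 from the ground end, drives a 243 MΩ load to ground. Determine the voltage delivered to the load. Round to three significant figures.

V_out ≈ 15.4 V

Lower segment x·R_p = 38.09 MΩ; upper segment (1−x)·R_p = 57.61 MΩ.
R_L loads the lower segment: effective lower R = 32.93 MΩ.
Loaded-divider output: V_out = 42.3 × 0.3637 = 15.38 V.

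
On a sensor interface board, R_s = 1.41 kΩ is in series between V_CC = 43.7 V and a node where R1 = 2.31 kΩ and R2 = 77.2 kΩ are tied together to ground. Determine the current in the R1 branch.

I ≈ 11.6 mA

Equivalent of the parallel group: R_p = 2.243 kΩ.
V_A = 43.7 × 2.243/3.653 = 26.83 V.
Branch current I = V_A/R1 = 26.83/2.31 = 11.62 mA.
(Check via current divider: I_total = 11.96 mA; share G_k/ΣG = 0.9709 → same result.)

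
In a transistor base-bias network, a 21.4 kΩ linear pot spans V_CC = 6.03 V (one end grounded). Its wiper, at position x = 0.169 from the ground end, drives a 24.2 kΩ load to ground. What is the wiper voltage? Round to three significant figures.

V_out ≈ 0.906 V

Lower segment x·R_p = 3.617 kΩ; upper segment (1−x)·R_p = 17.78 kΩ.
(x·R_p) ‖ R_L = 3.146 kΩ.
Loaded-divider output: V_out = 6.03 × 0.1503 = 0.9065 V.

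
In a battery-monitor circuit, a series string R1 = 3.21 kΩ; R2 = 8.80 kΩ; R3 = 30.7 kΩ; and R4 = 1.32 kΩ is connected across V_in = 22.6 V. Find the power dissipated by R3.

ΣR = 44.03 kΩ → I = 22.6/44.03 = 0.5133 mA.
V(R3) = I·R = 15.76 V; P = V·I = 15.76 × 0.5133 = 8.088 mW.

P ≈ 8.09 mW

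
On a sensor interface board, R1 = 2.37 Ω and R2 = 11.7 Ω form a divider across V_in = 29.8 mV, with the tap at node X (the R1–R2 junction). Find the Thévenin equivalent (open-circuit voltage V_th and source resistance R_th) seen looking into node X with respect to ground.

V_th ≈ 24.8 mV, R_th ≈ 1.97 Ω

With X open, the divider is unloaded: V_th = 29.8 × 11.7/14.07 = 24.78 mV.
With V_in suppressed (replaced by a short), R_th = R1 ‖ R2 = (2.370 × 11.7)/(2.370 + 11.7) = 1.971 Ω.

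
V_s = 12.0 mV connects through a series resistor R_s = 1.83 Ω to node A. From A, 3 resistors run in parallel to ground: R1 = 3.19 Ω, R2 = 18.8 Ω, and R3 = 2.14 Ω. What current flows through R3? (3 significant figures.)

Parallel bank: R_p = 1/(1/3.19 + 1/18.8 + 1/2.14) = 1.199 Ω.
V_A = 12.0 × 1.199/3.029 = 4.750 mV.
I(R3) = V_A / R3 = 4.750/2.14 = 2.220 mA.
(Equivalently: I_total = 3.962 mA, then current-divider fraction G_k/ΣG = 0.5603.)

I ≈ 2.22 mA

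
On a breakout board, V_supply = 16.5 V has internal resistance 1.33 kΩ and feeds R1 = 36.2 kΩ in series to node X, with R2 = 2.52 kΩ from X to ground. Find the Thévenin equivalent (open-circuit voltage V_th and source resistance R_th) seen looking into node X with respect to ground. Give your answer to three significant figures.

V_th ≈ 1.04 V, R_th ≈ 2.36 kΩ

R1' = 1.33 + 36.2 = 37.53 kΩ (source resistance + R1).
Open-circuit (no load on X): V_th = V_supply · R2/(R1' + R2) = 16.5 × 2.52/(37.53 + 2.52) = 1.038 V.
With V_supply suppressed (replaced by a short), R_th = R1' ‖ R2 = (37.53 × 2.52)/(37.53 + 2.52) = 2.361 kΩ.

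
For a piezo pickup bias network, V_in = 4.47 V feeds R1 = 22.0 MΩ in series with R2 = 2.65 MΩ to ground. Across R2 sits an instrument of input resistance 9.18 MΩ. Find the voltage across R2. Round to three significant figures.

V_out ≈ 0.382 V

The load sits in parallel with R2, giving an effective lower resistance R2' = R2·R_L/(R2+R_L) = 2.056 MΩ.
Then V_out = V_in · R2'/(R1 + R2') = 4.47 × 2.056/24.06 = 0.3821 V.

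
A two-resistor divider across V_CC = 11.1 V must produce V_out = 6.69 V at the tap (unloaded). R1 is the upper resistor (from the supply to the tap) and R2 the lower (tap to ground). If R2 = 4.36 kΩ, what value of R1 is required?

The divider ratio is R2/(R1+R2) = 6.69/11.1 = 0.6027.
R1 = R2·(1/k − 1) = 4.36 × 0.6592 = 2.874 kΩ.

R1 ≈ 2.87 kΩ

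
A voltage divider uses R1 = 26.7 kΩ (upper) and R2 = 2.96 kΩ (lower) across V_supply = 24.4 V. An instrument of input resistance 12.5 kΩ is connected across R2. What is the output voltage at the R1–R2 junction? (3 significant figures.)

V_out ≈ 2.01 V

R2 ‖ R_L = (2.96 × 12.5)/(2.96 + 12.5) = 2.393 kΩ.
Then V_out = V_supply · R2'/(R1 + R2') = 24.4 × 2.393/29.09 = 2.007 V.
(Unloaded it would be 2.44 V; the load pulls it down.)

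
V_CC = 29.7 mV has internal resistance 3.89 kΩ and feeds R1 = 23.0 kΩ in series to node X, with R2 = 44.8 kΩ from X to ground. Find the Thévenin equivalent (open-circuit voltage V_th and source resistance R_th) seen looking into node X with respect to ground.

R1' = 3.89 + 23.0 = 26.89 kΩ (source resistance + R1).
With X open, the divider is unloaded: V_th = 29.7 × 44.8/71.69 = 18.56 mV.
Zeroing V_CC shorts the top of R1' to ground, so R_th = R1' ‖ R2 = 16.80 kΩ.

V_th ≈ 18.6 mV, R_th ≈ 16.8 kΩ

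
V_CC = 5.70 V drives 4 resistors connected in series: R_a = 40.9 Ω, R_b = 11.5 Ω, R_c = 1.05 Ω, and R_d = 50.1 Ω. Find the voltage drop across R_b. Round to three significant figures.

Series total: ΣR = 40.9 + 11.5 + 1.05 + 50.1 = 103.5 Ω.
By the voltage-divider rule, V = 5.70 × 11.50/103.5 = 0.6330 V.

V ≈ 0.633 V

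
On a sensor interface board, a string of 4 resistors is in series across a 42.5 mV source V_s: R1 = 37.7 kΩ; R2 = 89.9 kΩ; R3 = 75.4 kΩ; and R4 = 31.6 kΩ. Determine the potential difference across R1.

V ≈ 6.83 mV

Total series resistance ΣR = 37.7 + 89.9 + 75.4 + 31.6 = 234.6 kΩ.
V = V_s · R/ΣR = 42.5 × 0.1607 = 6.830 mV.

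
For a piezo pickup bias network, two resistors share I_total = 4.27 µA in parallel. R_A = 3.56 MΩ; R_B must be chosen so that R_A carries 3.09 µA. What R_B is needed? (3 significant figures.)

R_B ≈ 9.32 MΩ

Two-branch current divider: I_A = I_total · R_B/(R_A + R_B).
3.09/4.27 = R_B/(R_A + R_B) → R_B = R_A · (0.7237)/(1 − 0.7237) = 3.56 × 2.619 = 9.322 MΩ.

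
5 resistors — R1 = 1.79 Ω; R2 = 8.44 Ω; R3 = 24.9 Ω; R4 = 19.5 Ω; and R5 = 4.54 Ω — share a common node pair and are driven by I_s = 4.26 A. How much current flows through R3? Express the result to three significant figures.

Conductances: ΣG = 1/1.79 + 1/8.44 + 1/24.9 + 1/19.5 + 1/4.54 = 0.9888 (1/Ω).
By the current-divider rule, I = I_s · G_k/ΣG = 4.26 × 0.04061 = 0.1730 A.

I ≈ 0.173 A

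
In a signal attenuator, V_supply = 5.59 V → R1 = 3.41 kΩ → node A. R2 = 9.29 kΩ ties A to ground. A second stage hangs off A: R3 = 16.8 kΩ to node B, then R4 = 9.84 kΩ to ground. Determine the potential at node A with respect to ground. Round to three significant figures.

V_A ≈ 3.74 V

The second stage (R3 + R4 = 26.64 kΩ) loads node A in parallel with R2.
R2 ‖ (R3+R4) = 6.888 kΩ.
So V_A = 5.59 × 0.6689 = 3.739 V.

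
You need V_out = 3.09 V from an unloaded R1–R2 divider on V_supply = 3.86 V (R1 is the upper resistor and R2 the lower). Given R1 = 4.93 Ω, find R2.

R2 ≈ 19.8 Ω

V_out/V_supply = R2/(R1+R2) = 0.8005.
Rearranging, R2 = R1·k/(1−k) = 4.93 × 4.013 = 19.78 Ω.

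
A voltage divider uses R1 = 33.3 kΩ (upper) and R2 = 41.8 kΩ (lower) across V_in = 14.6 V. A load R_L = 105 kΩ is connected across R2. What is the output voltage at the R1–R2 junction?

V_out ≈ 6.91 V

The load sits in parallel with R2, giving an effective lower resistance R2' = R2·R_L/(R2+R_L) = 29.90 kΩ.
Then V_out = V_in · R2'/(R1 + R2') = 14.6 × 29.90/63.20 = 6.907 V.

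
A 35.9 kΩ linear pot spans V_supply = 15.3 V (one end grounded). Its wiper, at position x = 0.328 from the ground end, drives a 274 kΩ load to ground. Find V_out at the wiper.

V_out ≈ 4.88 V

The pot divides into 24.12 kΩ above the wiper and 11.78 kΩ below.
R_L loads the lower segment: effective lower R = 11.29 kΩ.
Loaded-divider output: V_out = 15.3 × 0.3188 = 4.878 V.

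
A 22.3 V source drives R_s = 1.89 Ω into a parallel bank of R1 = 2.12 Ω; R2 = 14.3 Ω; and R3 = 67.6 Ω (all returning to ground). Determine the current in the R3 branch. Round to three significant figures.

I ≈ 0.161 A

Parallel bank: R_p = 1/(1/2.12 + 1/14.3 + 1/67.6) = 1.797 Ω.
V_A = 22.3 × 1.797/3.687 = 10.87 V.
I(R3) = V_A / R3 = 10.87/67.6 = 0.1608 A.
(Equivalently: I_total = 6.048 A, then current-divider fraction G_k/ΣG = 0.02659.)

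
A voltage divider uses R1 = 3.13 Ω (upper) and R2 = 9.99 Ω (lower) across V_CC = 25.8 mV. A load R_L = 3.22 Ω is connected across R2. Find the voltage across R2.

V_out ≈ 11.3 mV

R2 ‖ R_L = (9.99 × 3.22)/(9.99 + 3.22) = 2.435 Ω.
Then V_out = V_CC · R2'/(R1 + R2') = 25.8 × 2.435/5.565 = 11.29 mV.
(Unloaded it would be 19.6 mV; the load pulls it down.)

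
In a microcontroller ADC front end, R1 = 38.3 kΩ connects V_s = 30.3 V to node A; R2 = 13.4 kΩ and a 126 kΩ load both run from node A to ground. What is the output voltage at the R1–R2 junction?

R2 ‖ R_L = (13.4 × 126)/(13.4 + 126) = 12.11 kΩ.
Voltage divider with the loaded lower leg: V_out = 30.3 × 12.11/(38.3 + 12.11) = 30.3 × 0.2403 = 7.280 V.

V_out ≈ 7.28 V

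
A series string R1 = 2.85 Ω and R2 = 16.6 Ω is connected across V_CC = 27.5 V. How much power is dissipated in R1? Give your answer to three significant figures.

ΣR = 19.45 Ω → I = 27.5/19.45 = 1.414 A.
P = I²R = 1.999 × 2.85 = 5.697 W.

P ≈ 5.70 W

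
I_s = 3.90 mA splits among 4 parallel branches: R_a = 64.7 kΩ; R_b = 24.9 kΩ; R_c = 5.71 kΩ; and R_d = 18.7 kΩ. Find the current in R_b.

I ≈ 0.551 mA

Conductances: ΣG = 1/64.7 + 1/24.9 + 1/5.71 + 1/18.7 = 0.2842 (1/kΩ).
By the current-divider rule, I = I_s · G_k/ΣG = 3.90 × 0.1413 = 0.5511 mA.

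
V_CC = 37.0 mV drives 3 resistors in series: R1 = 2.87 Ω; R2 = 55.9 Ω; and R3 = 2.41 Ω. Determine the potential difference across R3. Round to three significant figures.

V ≈ 1.46 mV

ΣR = 2.87 + 55.9 + 2.41 = 61.18 Ω.
V = V_CC · R/ΣR = 37.0 × 0.03939 = 1.458 mV.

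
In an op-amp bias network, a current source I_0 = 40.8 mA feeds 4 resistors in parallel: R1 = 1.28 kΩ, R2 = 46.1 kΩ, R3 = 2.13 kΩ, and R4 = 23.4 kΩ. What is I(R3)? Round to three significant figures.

ΣG = 1/1.28 + 1/46.1 + 1/2.13 + 1/23.4 = 1.315.
By the current-divider rule, I = I_0 · G_k/ΣG = 40.8 × 0.3570 = 14.56 mA.

I ≈ 14.6 mA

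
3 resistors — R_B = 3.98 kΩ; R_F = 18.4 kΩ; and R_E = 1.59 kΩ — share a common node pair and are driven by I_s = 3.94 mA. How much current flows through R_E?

Conductances: ΣG = 1/3.98 + 1/18.4 + 1/1.59 = 0.9345 (1/kΩ).
Current divider: I(R_E) = I_s · G_k/ΣG = 3.94 × (0.6289/0.9345) = 3.94 × 0.6730 = 2.652 mA.

I ≈ 2.65 mA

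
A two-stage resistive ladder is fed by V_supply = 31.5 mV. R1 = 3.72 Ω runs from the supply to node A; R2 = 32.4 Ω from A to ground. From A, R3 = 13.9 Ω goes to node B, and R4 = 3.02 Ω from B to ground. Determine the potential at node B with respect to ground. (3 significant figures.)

V_B ≈ 4.21 mV

The second stage (R3 + R4 = 16.92 Ω) loads node A in parallel with R2.
Effective lower resistance at A: R2 ‖ 16.92 = 11.12 Ω.
First divider: V_A = V_supply · 11.12/(3.72 + 11.12) = 23.60 mV.
V_B = V_A × 0.1785 = 4.213 mV.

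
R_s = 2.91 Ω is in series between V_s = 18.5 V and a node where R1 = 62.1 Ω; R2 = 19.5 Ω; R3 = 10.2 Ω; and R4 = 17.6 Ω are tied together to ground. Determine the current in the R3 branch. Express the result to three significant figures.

Combine the parallel branches: R_p = (1/62.1 + 1/19.5 + 1/10.2 + 1/17.6)⁻¹ = 4.500 Ω.
V_A by voltage divider: V_A = 18.5 × 4.500/(2.91 + 4.500) = 11.23 V.
Branch current I = V_A/R3 = 11.23/10.2 = 1.101 A.

I ≈ 1.10 A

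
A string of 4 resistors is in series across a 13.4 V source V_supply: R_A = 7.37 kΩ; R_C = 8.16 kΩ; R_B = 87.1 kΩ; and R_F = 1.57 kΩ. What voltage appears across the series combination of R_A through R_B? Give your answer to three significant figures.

V ≈ 13.2 V

Series total: ΣR = 7.37 + 8.16 + 87.1 + 1.57 = 104.2 kΩ.
R_{R_A..R_B} = 7.37 + 8.16 + 87.1 = 102.6 kΩ.
By the voltage-divider rule, V = 13.4 × 102.6/104.2 = 13.20 V.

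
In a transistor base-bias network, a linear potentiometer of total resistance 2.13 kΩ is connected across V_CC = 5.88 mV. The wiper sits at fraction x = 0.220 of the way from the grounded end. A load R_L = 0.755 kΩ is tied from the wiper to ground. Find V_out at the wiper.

V_out ≈ 0.872 mV

Split the track: R_lower = x·R_p = 0.4686 kΩ, R_upper = (1−x)·R_p = 1.661 kΩ.
R_L loads the lower segment: effective lower R = 0.2891 kΩ.
Loaded-divider output: V_out = 5.88 × 0.1482 = 0.8716 mV.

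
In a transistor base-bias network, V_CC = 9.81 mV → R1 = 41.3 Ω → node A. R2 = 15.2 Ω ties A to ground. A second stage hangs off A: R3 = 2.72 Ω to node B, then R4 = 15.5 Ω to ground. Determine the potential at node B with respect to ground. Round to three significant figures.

V_B ≈ 1.39 mV

The second stage (R3 + R4 = 18.22 Ω) loads node A in parallel with R2.
R2 ‖ (R3+R4) = 8.287 Ω.
So V_A = 9.81 × 0.1671 = 1.639 mV.
Stage 2 is unloaded, so V_B = V_A · R4/(R3+R4) = 1.639 × 15.5/18.22 = 1.395 mV.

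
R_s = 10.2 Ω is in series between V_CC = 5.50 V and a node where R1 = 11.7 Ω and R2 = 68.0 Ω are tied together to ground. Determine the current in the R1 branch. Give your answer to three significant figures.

Equivalent of the parallel group: R_p = 9.982 Ω.
V_A = 5.50 × 9.982/20.18 = 2.720 V.
Branch current I = V_A/R1 = 2.720/11.7 = 0.2325 A.

I ≈ 0.233 A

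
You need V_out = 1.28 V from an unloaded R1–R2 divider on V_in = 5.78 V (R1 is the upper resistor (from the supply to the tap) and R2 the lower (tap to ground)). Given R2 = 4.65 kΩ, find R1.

R1 ≈ 16.3 kΩ

Required fraction k = V_out/V_in = 0.2215.
So R1 = R2 · (V_in/V_out − 1) = 4.65 × (5.78/1.28 − 1) = 4.65 × 3.516 = 16.35 kΩ.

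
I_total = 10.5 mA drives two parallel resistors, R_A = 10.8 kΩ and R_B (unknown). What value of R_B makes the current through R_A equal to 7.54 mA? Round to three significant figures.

In a two-way split, I_A/I_total = R_B/(R_A + R_B).
With f = 0.7181, R_B = R_A · f/(1−f) = 10.8 × 2.547 = 27.51 kΩ.

R_B ≈ 27.5 kΩ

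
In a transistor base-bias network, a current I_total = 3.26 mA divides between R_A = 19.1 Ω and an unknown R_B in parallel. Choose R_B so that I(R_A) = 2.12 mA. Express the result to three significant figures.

R_B ≈ 35.5 Ω

Two-branch current divider: I_A = I_total · R_B/(R_A + R_B).
2.12/3.26 = R_B/(R_A + R_B) → R_B = R_A · (0.6503)/(1 − 0.6503) = 19.1 × 1.860 = 35.52 Ω.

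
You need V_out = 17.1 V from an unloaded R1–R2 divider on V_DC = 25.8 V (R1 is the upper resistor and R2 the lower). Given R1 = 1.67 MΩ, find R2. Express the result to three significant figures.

R2 ≈ 3.28 MΩ

V_out/V_DC = R2/(R1+R2) = 0.6628.
So R2 = R1 · V_out/(V_DC − V_out) = 1.67 × 17.1/(25.8 − 17.1) = 1.67 × 1.966 = 3.282 MΩ.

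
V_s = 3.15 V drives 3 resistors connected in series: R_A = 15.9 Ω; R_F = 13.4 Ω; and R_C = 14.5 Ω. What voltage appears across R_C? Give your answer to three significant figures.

Series total: ΣR = 15.9 + 13.4 + 14.5 = 43.80 Ω.
V = V_s · R/ΣR = 3.15 × 0.3311 = 1.043 V.

V ≈ 1.04 V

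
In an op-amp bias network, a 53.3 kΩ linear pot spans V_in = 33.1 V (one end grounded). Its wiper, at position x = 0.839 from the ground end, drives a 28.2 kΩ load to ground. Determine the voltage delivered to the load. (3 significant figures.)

Lower segment x·R_p = 44.72 kΩ; upper segment (1−x)·R_p = 8.581 kΩ.
R_L loads the lower segment: effective lower R = 17.29 kΩ.
V_out = 33.1 × 17.29/(8.581 + 17.29) = 22.12 V.

V_out ≈ 22.1 V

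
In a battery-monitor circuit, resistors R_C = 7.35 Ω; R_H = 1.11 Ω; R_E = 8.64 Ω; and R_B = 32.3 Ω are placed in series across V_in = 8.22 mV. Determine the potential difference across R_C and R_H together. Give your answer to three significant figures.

V ≈ 1.41 mV

ΣR = 7.35 + 1.11 + 8.64 + 32.3 = 49.40 Ω.
R_{R_C..R_H} = 7.35 + 1.11 = 8.460 Ω.
By the voltage-divider rule, V = 8.22 × 8.460/49.40 = 1.408 mV.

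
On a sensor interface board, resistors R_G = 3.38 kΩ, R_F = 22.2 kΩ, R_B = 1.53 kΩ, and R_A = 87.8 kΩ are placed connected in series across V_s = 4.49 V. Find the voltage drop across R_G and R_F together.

Total series resistance ΣR = 3.38 + 22.2 + 1.53 + 87.8 = 114.9 kΩ.
R_{R_G..R_F} = 3.38 + 22.2 = 25.58 kΩ.
By the voltage-divider rule, V = 4.49 × 25.58/114.9 = 0.9995 V.

V ≈ 1.00 V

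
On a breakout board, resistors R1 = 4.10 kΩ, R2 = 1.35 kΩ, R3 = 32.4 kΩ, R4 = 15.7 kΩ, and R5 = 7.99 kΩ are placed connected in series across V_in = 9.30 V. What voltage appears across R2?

V ≈ 0.204 V

ΣR = 4.10 + 1.35 + 32.4 + 15.7 + 7.99 = 61.54 kΩ.
V = V_in · R/ΣR = 9.30 × 0.02194 = 0.2040 V.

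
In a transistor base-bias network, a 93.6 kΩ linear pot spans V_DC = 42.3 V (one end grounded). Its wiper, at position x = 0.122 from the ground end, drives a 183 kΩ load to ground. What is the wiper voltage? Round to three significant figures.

V_out ≈ 4.89 V

Lower segment x·R_p = 11.42 kΩ; upper segment (1−x)·R_p = 82.18 kΩ.
(x·R_p) ‖ R_L = 10.75 kΩ.
Loaded-divider output: V_out = 42.3 × 0.1157 = 4.893 V.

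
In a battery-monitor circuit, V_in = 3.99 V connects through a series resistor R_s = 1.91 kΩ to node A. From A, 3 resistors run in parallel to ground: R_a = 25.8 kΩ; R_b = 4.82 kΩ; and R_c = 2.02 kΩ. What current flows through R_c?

Combine the parallel branches: R_p = (1/25.8 + 1/4.82 + 1/2.02)⁻¹ = 1.349 kΩ.
V_A = 3.99 × 1.349/3.259 = 1.652 V.
Branch current I = V_A/R_c = 1.652/2.02 = 0.8176 mA.
(Equivalently: I_total = 1.224 mA, then current-divider fraction G_k/ΣG = 0.6678.)

I ≈ 0.818 mA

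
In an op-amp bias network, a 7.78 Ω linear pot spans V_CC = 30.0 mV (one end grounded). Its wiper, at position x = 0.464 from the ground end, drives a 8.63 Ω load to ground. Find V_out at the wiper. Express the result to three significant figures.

Lower segment x·R_p = 3.610 Ω; upper segment (1−x)·R_p = 4.170 Ω.
R_L loads the lower segment: effective lower R = 2.545 Ω.
Then V_out = V_CC · 2.545/(4.170 + 2.545) = 11.37 mV.

V_out ≈ 11.4 mV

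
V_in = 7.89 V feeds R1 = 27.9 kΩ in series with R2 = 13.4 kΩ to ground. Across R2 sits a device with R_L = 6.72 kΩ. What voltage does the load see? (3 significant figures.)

V_out ≈ 1.09 V

The load sits in parallel with R2, giving an effective lower resistance R2' = R2·R_L/(R2+R_L) = 4.476 kΩ.
Now apply the divider: V_out = 7.89 × 0.1382 = 1.091 V.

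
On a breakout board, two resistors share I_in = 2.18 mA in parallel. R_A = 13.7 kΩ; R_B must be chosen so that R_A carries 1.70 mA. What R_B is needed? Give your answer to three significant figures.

R_B ≈ 48.5 kΩ

Two-branch current divider: I_A = I_in · R_B/(R_A + R_B).
1.70/2.18 = R_B/(R_A + R_B) → R_B = R_A · (0.7798)/(1 − 0.7798) = 13.7 × 3.542 = 48.52 kΩ.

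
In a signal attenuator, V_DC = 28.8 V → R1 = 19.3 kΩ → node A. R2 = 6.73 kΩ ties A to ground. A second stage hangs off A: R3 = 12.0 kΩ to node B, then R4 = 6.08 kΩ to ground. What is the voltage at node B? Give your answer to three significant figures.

V_B ≈ 1.96 V

Looking into the second stage from A: R3 + R4 = 18.08 kΩ appears in parallel with R2.
R2 ‖ (R3+R4) = 4.904 kΩ.
So V_A = 28.8 × 0.2026 = 5.836 V.
V_B = V_A × 0.3363 = 1.962 V.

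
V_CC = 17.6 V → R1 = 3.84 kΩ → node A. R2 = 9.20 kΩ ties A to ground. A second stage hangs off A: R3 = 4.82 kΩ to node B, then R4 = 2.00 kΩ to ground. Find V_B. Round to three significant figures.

Node A sees R2 in parallel with the series input of stage 2, R3 + R4 = 6.820 kΩ.
Effective lower resistance at A: R2 ‖ 6.820 = 3.917 kΩ.
So V_A = 17.6 × 0.5049 = 8.887 V.
V_B = V_A × 0.2933 = 2.606 V.

V_B ≈ 2.61 V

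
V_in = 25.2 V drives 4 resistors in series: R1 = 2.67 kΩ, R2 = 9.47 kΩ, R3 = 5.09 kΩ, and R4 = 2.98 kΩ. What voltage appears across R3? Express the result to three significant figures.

V ≈ 6.35 V

ΣR = 2.67 + 9.47 + 5.09 + 2.98 = 20.21 kΩ.
Voltage divider: V = V_in · (5.090 / 20.21) = 25.2 × 0.2519 = 6.347 V.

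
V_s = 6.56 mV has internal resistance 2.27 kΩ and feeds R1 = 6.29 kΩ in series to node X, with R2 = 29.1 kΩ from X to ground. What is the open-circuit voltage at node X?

R1' = 2.27 + 6.29 = 8.560 kΩ (source resistance + R1).
With X open, the divider is unloaded: V_th = 6.56 × 29.1/37.66 = 5.069 mV.

V_th ≈ 5.07 mV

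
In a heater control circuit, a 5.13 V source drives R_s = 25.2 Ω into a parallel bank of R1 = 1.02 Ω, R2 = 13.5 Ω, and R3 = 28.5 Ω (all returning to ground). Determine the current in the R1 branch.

I ≈ 0.177 A

Combine the parallel branches: R_p = (1/1.02 + 1/13.5 + 1/28.5)⁻¹ = 0.9178 Ω.
Node voltage V_A = V_CC · R_p/(R_s + R_p) = 5.13 × 0.03514 = 0.1803 V.
Branch current I = V_A/R1 = 0.1803/1.02 = 0.1767 A.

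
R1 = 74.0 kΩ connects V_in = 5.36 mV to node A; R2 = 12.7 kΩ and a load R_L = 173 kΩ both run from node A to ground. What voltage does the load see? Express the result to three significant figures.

V_out ≈ 0.739 mV

The load sits in parallel with R2, giving an effective lower resistance R2' = R2·R_L/(R2+R_L) = 11.83 kΩ.
Now apply the divider: V_out = 5.36 × 0.1378 = 0.7388 mV.
(Unloaded it would be 0.785 mV; the load pulls it down.)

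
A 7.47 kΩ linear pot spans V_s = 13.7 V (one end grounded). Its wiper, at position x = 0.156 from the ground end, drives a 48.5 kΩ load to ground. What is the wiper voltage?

V_out ≈ 2.09 V

Lower segment x·R_p = 1.165 kΩ; upper segment (1−x)·R_p = 6.305 kΩ.
(x·R_p) ‖ R_L = 1.138 kΩ.
Loaded-divider output: V_out = 13.7 × 0.1529 = 2.095 V.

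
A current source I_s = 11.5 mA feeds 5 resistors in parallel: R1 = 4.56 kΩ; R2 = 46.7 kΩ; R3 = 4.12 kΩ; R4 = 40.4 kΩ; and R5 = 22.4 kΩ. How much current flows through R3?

Total conductance ΣG = 1/4.56 + 1/46.7 + 1/4.12 + 1/40.4 + 1/22.4 = 0.5528 (units of 1/kΩ).
R3 takes the fraction G_k/ΣG = 0.2427/0.5528 = 0.4391, so I = 11.5 × 0.4391 = 5.049 mA.

I ≈ 5.05 mA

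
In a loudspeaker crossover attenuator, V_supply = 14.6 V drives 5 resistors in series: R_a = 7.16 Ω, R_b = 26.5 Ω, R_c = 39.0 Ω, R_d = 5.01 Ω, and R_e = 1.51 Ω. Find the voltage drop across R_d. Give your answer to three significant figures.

V ≈ 0.924 V

Total series resistance ΣR = 7.16 + 26.5 + 39.0 + 5.01 + 1.51 = 79.18 Ω.
V = V_supply · R/ΣR = 14.6 × 0.06327 = 0.9238 V.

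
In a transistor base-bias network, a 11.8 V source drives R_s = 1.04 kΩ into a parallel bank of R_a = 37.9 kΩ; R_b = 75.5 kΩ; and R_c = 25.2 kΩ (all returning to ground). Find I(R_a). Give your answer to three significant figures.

I ≈ 0.288 mA

Equivalent of the parallel group: R_p = 12.61 kΩ.
V_A = 11.8 × 12.61/13.65 = 10.90 V.
Branch current I = V_A/R_a = 10.90/37.9 = 0.2876 mA.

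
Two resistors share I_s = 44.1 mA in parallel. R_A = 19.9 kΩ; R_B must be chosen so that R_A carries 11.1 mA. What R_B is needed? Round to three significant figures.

Two-branch current divider: I_A = I_s · R_B/(R_A + R_B).
11.1/44.1 = R_B/(R_A + R_B) → R_B = R_A · (0.2517)/(1 − 0.2517) = 19.9 × 0.3364 = 6.694 kΩ.

R_B ≈ 6.69 kΩ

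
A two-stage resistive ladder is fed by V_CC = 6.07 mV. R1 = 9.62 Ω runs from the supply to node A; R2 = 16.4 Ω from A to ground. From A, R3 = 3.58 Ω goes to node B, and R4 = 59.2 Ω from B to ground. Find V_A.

Node A sees R2 in parallel with the series input of stage 2, R3 + R4 = 62.78 Ω.
Effective lower resistance at A: R2 ‖ 62.78 = 13.00 Ω.
So V_A = 6.07 × 0.5748 = 3.489 mV.

V_A ≈ 3.49 mV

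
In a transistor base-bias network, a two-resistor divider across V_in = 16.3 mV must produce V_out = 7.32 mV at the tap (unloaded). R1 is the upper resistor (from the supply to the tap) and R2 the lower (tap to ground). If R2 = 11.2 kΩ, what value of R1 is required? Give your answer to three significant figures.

Required fraction k = V_out/V_in = 0.4491.
Rearranging, R1 = R2·(1−k)/k = 11.2 × 1.227 = 13.74 kΩ.

R1 ≈ 13.7 kΩ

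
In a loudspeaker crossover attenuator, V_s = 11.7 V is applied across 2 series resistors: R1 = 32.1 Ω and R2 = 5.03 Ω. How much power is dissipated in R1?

P ≈ 3.19 W

The common current is I = 11.7/37.13 = 0.3151 A.
P(R1) = I²·R1 = (0.3151)² × 32.1 = 3.187 W.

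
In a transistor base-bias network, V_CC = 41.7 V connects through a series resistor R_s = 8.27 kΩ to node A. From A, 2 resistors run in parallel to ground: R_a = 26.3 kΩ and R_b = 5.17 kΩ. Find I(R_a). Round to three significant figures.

I ≈ 0.544 mA

Parallel bank: R_p = 1/(1/26.3 + 1/5.17) = 4.321 kΩ.
V_A = 41.7 × 4.321/12.59 = 14.31 V.
I(R_a) = V_A / R_a = 14.31/26.3 = 0.5441 mA.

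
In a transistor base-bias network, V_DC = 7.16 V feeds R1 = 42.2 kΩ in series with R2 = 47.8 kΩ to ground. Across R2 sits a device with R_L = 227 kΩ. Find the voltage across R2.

V_out ≈ 3.46 V

First combine the lower leg with the load: R2 ‖ R_L = 39.49 kΩ.
Then V_out = V_DC · R2'/(R1 + R2') = 7.16 × 39.49/81.69 = 3.461 V.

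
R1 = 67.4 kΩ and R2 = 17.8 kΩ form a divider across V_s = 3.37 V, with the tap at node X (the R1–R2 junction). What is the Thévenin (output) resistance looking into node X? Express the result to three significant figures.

R_th ≈ 14.1 kΩ

Zeroing V_s shorts the top of R1 to ground, so R_th = R1 ‖ R2 = 14.08 kΩ.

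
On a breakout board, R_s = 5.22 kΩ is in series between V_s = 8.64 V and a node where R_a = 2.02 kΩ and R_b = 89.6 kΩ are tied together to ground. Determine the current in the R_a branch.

I ≈ 1.17 mA

Equivalent of the parallel group: R_p = 1.975 kΩ.
V_A = 8.64 × 1.975/7.195 = 2.372 V.
Branch current I = V_A/R_a = 2.372/2.02 = 1.174 mA.
(Equivalently: I_total = 1.201 mA, then current-divider fraction G_k/ΣG = 0.9780.)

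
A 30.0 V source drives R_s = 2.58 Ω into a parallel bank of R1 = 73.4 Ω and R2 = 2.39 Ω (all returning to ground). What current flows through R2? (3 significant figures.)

I ≈ 5.94 A

Parallel bank: R_p = 1/(1/73.4 + 1/2.39) = 2.315 Ω.
V_A = 30.0 × 2.315/4.895 = 14.19 V.
I(R2) = V_A / R2 = 14.19/2.39 = 5.936 A.
(Equivalently: I_total = 6.129 A, then current-divider fraction G_k/ΣG = 0.9685.)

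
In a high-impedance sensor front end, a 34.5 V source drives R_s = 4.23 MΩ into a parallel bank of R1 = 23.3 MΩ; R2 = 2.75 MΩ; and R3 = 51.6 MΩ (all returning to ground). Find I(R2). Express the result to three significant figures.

I ≈ 4.48 µA

Parallel bank: R_p = 1/(1/23.3 + 1/2.75 + 1/51.6) = 2.348 MΩ.
Node voltage V_A = V_supply · R_p/(R_s + R_p) = 34.5 × 0.3569 = 12.31 V.
Branch current I = V_A/R2 = 12.31/2.75 = 4.478 µA.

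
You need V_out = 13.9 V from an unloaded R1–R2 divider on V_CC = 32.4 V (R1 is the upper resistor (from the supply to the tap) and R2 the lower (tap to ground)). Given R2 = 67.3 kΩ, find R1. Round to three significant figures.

R1 ≈ 89.6 kΩ

Required fraction k = V_out/V_CC = 0.4290.
So R1 = R2 · (V_CC/V_out − 1) = 67.3 × (32.4/13.9 − 1) = 67.3 × 1.331 = 89.57 kΩ.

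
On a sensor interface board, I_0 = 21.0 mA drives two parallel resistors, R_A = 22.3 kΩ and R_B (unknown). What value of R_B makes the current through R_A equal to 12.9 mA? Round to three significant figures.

Two-branch current divider: I_A = I_0 · R_B/(R_A + R_B).
12.9/21.0 = R_B/(R_A + R_B) → R_B = R_A · (0.6143)/(1 − 0.6143) = 22.3 × 1.593 = 35.51 kΩ.

R_B ≈ 35.5 kΩ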